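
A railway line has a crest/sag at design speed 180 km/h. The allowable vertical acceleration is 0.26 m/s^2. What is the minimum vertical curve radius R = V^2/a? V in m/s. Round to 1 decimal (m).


Convert speed: V = 180 / 3.6 = 50.0 m/s
V^2 = 2500.0 m^2/s^2
R_v = 2500.0 / 0.26
R_v = 9615.4 m

9615.4


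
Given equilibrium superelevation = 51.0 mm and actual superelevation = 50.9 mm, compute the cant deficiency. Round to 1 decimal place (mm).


Cant deficiency = equilibrium cant - actual cant
CD = 51.0 - 50.9
CD = 0.1 mm

0.1


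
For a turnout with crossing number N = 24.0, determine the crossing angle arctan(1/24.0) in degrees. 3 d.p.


1/N = 1/24.0 = 0.041667
angle = arctan(0.041667) = 0.041643 rad
angle = 0.041643 * 180/pi = 2.386 degrees

2.386


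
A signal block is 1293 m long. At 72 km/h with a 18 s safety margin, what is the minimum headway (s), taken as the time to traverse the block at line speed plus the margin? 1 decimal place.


V = 72 / 3.6 = 20.0 m/s
Block traversal time = 1293 / 20.0 = 64.65 s
Headway = 64.65 + 18
Headway = 82.7 s

82.7


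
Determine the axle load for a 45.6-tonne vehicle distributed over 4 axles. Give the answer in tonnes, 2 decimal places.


Load per axle = total weight / number of axles
Load = 45.6 / 4
Load = 11.40 tonnes

11.40


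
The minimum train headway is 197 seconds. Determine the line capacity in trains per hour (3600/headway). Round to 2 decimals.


Capacity = 3600 / headway
Capacity = 3600 / 197
Capacity = 18.27 trains/hour

18.27


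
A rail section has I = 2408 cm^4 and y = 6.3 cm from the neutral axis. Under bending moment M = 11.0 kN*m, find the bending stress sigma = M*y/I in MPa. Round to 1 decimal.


Convert units:
M = 11.0 kN*m = 11000000 N*mm
y = 6.3 cm = 63 mm
I = 2408 cm^4 = 24080000 mm^4
sigma = 11000000 * 63 / 24080000
sigma = 28.8 MPa

28.8


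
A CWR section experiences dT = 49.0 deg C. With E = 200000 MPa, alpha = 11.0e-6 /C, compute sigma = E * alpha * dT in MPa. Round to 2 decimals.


sigma = E * alpha * dT
sigma = 200000 * 11.0e-6 * 49.0
sigma = 2.2 * 49.0
sigma = 107.80 MPa

107.80


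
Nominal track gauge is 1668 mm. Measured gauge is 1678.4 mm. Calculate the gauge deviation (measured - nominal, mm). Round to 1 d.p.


Deviation = measured - nominal
Deviation = 1678.4 - 1668
Deviation = 10.4 mm

10.4


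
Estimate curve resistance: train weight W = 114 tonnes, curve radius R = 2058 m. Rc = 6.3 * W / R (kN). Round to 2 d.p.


Rc = 6.3 * W / R
Rc = 6.3 * 114 / 2058
Rc = 718.2 / 2058
Rc = 0.35 kN

0.35


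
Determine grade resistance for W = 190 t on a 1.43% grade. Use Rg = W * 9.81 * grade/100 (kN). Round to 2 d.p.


Rg = W * 9.81 * grade / 100
Rg = 190 * 9.81 * 1.43 / 100
Rg = 1863.9 * 0.0143
Rg = 26.65 kN

26.65


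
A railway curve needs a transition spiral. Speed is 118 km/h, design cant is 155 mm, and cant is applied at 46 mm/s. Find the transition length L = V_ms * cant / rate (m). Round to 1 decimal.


Convert speed: V = 118 / 3.6 = 32.7778 m/s
L = 32.7778 * 155 / 46
L = 5080.5556 / 46
L = 110.4 m

110.4


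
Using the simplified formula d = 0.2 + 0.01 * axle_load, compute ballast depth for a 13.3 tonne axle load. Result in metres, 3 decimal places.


d = 0.2 + 0.01 * 13.3
d = 0.2 + 0.133
d = 0.333 m

0.333


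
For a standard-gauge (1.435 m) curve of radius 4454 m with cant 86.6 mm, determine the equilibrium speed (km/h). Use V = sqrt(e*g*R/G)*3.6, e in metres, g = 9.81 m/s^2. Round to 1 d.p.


Convert cant: e = 86.6 mm = 0.0866 m
V_ms = sqrt(0.0866 * 9.81 * 4454 / 1.435)
V_ms = sqrt(2636.8487) = 51.3503 m/s
V = 51.3503 * 3.6 = 184.9 km/h

184.9


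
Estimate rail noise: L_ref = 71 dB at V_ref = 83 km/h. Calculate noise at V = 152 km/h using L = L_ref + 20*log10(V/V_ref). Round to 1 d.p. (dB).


V/V_ref = 152 / 83 = 1.831325
log10(1.831325) = 0.262765
20 * 0.262765 = 5.2553
L = 71 + 5.2553 = 76.3 dB

76.3


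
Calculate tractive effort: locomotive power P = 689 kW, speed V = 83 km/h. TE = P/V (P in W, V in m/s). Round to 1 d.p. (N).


Convert: P = 689 kW = 689000 W
V = 83 / 3.6 = 23.0556 m/s
TE = 689000 / 23.0556
TE = 29884.3 N

29884.3


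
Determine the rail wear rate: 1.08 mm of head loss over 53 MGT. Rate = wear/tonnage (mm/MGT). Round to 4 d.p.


Wear rate = total wear / cumulative tonnage
Rate = 1.08 / 53
Rate = 0.0204 mm/MGT

0.0204


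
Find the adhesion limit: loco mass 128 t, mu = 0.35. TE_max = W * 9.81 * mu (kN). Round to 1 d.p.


TE_max = W * g * mu
TE_max = 128 * 9.81 * 0.35
TE_max = 1255.68 * 0.35
TE_max = 439.5 kN

439.5


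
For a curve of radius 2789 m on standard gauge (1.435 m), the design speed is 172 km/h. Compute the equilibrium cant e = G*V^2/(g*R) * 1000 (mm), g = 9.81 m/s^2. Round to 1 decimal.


Convert speed: V = 172 / 3.6 = 47.7778 m/s
Apply formula: e = 1.435 * 47.7778^2 / (9.81 * 2789)
e = 1.435 * 2282.716 / 27360.09
e = 0.119725 m = 119.7 mm

119.7


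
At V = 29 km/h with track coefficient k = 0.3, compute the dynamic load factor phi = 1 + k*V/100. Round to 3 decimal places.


phi = 1 + k * V / 100
phi = 1 + 0.3 * 29 / 100
phi = 1 + 0.087
phi = 1.087

1.087


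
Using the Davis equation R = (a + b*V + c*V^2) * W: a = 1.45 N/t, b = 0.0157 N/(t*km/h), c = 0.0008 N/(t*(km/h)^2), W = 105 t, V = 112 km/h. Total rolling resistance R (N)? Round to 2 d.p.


b*V = 0.0157 * 112 = 1.7584
c*V^2 = 0.0008 * 12544 = 10.0352
R_per_t = 1.45 + 1.7584 + 10.0352 = 13.2436 N/t
R_total = 13.2436 * 105 = 1390.58 N

1390.58


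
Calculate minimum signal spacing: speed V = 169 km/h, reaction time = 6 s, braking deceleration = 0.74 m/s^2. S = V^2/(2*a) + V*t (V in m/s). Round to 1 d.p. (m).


V = 169 / 3.6 = 46.9444 m/s
Braking distance = 46.9444^2 / (2*0.74) = 1489.0411 m
Sighting distance = 46.9444 * 6 = 281.6667 m
S = 1489.0411 + 281.6667 = 1770.7 m

1770.7


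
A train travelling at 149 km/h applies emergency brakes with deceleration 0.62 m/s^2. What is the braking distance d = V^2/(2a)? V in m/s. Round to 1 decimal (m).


Convert speed: V = 149 / 3.6 = 41.3889 m/s
V^2 = 1713.0401
d = 1713.0401 / (2 * 0.62)
d = 1713.0401 / 1.24
d = 1381.5 m

1381.5


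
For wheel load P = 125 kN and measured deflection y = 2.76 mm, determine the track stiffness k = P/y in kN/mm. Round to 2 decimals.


Track stiffness k = P / y
k = 125 / 2.76
k = 45.29 kN/mm

45.29


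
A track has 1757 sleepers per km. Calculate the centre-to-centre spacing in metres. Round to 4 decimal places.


Spacing = 1000 m / number of sleepers
Spacing = 1000 / 1757
Spacing = 0.5692 m

0.5692


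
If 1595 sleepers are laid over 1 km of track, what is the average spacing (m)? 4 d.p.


Spacing = 1000 m / number of sleepers
Spacing = 1000 / 1595
Spacing = 0.6270 m

0.6270


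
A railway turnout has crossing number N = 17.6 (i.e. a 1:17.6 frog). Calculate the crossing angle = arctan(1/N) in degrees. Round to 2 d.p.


1/N = 1/17.6 = 0.056818
angle = arctan(0.056818) = 0.056757 rad
angle = 0.056757 * 180/pi = 3.25 degrees

3.25


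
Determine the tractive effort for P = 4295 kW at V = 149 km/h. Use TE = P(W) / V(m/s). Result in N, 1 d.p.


Convert: P = 4295 kW = 4295000 W
V = 149 / 3.6 = 41.3889 m/s
TE = 4295000 / 41.3889
TE = 103771.8 N

103771.8


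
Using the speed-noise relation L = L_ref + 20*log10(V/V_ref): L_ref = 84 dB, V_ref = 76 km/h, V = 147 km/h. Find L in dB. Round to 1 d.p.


V/V_ref = 147 / 76 = 1.934211
log10(1.934211) = 0.286504
20 * 0.286504 = 5.7301
L = 84 + 5.7301 = 89.7 dB

89.7


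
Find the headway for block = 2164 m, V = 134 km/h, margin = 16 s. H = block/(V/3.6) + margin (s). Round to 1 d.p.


V = 134 / 3.6 = 37.2222 m/s
Block traversal time = 2164 / 37.2222 = 58.1373 s
Headway = 58.1373 + 16
Headway = 74.1 s

74.1


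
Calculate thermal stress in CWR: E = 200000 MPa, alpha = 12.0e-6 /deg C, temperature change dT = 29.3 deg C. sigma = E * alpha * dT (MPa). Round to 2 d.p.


sigma = E * alpha * dT
sigma = 200000 * 12.0e-6 * 29.3
sigma = 2.4 * 29.3
sigma = 70.32 MPa

70.32


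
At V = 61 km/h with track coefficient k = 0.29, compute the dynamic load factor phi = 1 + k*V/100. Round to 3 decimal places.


phi = 1 + k * V / 100
phi = 1 + 0.29 * 61 / 100
phi = 1 + 0.1769
phi = 1.177

1.177


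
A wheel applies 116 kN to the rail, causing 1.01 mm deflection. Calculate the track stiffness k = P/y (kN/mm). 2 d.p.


Track stiffness k = P / y
k = 116 / 1.01
k = 114.85 kN/mm

114.85


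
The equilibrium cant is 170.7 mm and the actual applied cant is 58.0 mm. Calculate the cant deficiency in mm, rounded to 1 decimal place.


Cant deficiency = equilibrium cant - actual cant
CD = 170.7 - 58.0
CD = 112.7 mm

112.7


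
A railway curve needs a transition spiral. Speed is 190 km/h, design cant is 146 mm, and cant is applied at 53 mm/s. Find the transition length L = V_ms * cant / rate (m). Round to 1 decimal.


Convert speed: V = 190 / 3.6 = 52.7778 m/s
L = 52.7778 * 146 / 53
L = 7705.5556 / 53
L = 145.4 m

145.4


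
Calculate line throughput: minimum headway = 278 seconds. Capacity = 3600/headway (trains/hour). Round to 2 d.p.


Capacity = 3600 / headway
Capacity = 3600 / 278
Capacity = 12.95 trains/hour

12.95


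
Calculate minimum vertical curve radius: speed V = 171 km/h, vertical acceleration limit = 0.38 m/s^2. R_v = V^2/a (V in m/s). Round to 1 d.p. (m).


Convert speed: V = 171 / 3.6 = 47.5 m/s
V^2 = 2256.25 m^2/s^2
R_v = 2256.25 / 0.38
R_v = 5937.5 m

5937.5


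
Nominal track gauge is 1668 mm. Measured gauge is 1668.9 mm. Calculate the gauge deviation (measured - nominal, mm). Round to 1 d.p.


Deviation = measured - nominal
Deviation = 1668.9 - 1668
Deviation = 0.9 mm

0.9


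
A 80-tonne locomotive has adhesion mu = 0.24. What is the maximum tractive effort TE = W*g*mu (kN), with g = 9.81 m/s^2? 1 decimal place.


TE_max = W * g * mu
TE_max = 80 * 9.81 * 0.24
TE_max = 784.8 * 0.24
TE_max = 188.4 kN

188.4


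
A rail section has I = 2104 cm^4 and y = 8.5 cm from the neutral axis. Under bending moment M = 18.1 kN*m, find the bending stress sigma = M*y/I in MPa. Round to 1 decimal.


Convert units:
M = 18.1 kN*m = 18100000 N*mm
y = 8.5 cm = 85 mm
I = 2104 cm^4 = 21040000 mm^4
sigma = 18100000 * 85 / 21040000
sigma = 73.1 MPa

73.1


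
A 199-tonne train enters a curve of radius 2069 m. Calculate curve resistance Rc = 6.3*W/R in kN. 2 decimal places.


Rc = 6.3 * W / R
Rc = 6.3 * 199 / 2069
Rc = 1253.7 / 2069
Rc = 0.61 kN

0.61


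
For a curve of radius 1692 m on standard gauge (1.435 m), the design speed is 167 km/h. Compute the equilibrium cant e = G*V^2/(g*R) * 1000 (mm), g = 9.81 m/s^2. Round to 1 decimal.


Convert speed: V = 167 / 3.6 = 46.3889 m/s
Apply formula: e = 1.435 * 46.3889^2 / (9.81 * 1692)
e = 1.435 * 2151.929 / 16598.52
e = 0.186042 m = 186.0 mm

186.0


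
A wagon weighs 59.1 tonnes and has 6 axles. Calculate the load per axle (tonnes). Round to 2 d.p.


Load per axle = total weight / number of axles
Load = 59.1 / 6
Load = 9.85 tonnes

9.85


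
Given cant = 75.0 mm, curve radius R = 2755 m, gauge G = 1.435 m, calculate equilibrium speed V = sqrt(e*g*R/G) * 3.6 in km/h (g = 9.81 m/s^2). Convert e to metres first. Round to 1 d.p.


Convert cant: e = 75.0 mm = 0.0750 m
V_ms = sqrt(0.0750 * 9.81 * 2755 / 1.435)
V_ms = sqrt(1412.537456) = 37.5837 m/s
V = 37.5837 * 3.6 = 135.3 km/h

135.3


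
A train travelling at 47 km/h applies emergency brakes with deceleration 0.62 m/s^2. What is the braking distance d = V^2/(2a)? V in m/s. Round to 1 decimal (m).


Convert speed: V = 47 / 3.6 = 13.0556 m/s
V^2 = 170.4475
d = 170.4475 / (2 * 0.62)
d = 170.4475 / 1.24
d = 137.5 m

137.5


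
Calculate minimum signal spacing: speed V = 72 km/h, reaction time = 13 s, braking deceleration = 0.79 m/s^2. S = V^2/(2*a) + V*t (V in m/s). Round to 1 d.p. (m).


V = 72 / 3.6 = 20.0 m/s
Braking distance = 20.0^2 / (2*0.79) = 253.1646 m
Sighting distance = 20.0 * 13 = 260.0 m
S = 253.1646 + 260.0 = 513.2 m

513.2


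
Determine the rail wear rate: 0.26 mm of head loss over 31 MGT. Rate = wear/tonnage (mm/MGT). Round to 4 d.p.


Wear rate = total wear / cumulative tonnage
Rate = 0.26 / 31
Rate = 0.0084 mm/MGT

0.0084


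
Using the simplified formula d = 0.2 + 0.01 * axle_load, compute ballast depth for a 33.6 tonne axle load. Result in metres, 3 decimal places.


d = 0.2 + 0.01 * 33.6
d = 0.2 + 0.336
d = 0.536 m

0.536


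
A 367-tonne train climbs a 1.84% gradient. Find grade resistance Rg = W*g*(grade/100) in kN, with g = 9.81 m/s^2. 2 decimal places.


Rg = W * 9.81 * grade / 100
Rg = 367 * 9.81 * 1.84 / 100
Rg = 3600.27 * 0.0184
Rg = 66.24 kN

66.24


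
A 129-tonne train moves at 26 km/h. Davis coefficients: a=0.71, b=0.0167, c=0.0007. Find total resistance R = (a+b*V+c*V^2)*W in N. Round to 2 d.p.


b*V = 0.0167 * 26 = 0.4342
c*V^2 = 0.0007 * 676 = 0.4732
R_per_t = 0.71 + 0.4342 + 0.4732 = 1.6174 N/t
R_total = 1.6174 * 129 = 208.64 N

208.64


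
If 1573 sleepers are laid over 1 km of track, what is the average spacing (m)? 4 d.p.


Spacing = 1000 m / number of sleepers
Spacing = 1000 / 1573
Spacing = 0.6357 m

0.6357


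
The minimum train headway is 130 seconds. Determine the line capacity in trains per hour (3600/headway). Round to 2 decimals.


Capacity = 3600 / headway
Capacity = 3600 / 130
Capacity = 27.69 trains/hour

27.69


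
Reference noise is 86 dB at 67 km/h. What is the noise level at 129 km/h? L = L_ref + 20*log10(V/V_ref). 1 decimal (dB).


V/V_ref = 129 / 67 = 1.925373
log10(1.925373) = 0.284515
20 * 0.284515 = 5.6903
L = 86 + 5.6903 = 91.7 dB

91.7


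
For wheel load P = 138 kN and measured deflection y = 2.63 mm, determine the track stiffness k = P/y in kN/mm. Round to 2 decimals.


Track stiffness k = P / y
k = 138 / 2.63
k = 52.47 kN/mm

52.47


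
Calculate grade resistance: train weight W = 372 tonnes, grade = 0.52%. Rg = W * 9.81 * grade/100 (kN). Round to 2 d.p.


Rg = W * 9.81 * grade / 100
Rg = 372 * 9.81 * 0.52 / 100
Rg = 3649.32 * 0.0052
Rg = 18.98 kN

18.98


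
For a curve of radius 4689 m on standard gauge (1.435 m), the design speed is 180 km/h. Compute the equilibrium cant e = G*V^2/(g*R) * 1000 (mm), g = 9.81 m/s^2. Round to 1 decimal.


Convert speed: V = 180 / 3.6 = 50.0 m/s
Apply formula: e = 1.435 * 50.0^2 / (9.81 * 4689)
e = 1.435 * 2500.0 / 45999.09
e = 0.077991 m = 78.0 mm

78.0


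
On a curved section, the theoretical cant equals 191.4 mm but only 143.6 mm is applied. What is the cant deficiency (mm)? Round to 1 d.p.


Cant deficiency = equilibrium cant - actual cant
CD = 191.4 - 143.6
CD = 47.8 mm

47.8


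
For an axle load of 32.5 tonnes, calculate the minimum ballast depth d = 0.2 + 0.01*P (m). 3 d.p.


d = 0.2 + 0.01 * 32.5
d = 0.2 + 0.325
d = 0.525 m

0.525


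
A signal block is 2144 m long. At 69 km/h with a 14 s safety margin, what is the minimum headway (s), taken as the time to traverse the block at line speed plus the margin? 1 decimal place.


V = 69 / 3.6 = 19.1667 m/s
Block traversal time = 2144 / 19.1667 = 111.8609 s
Headway = 111.8609 + 14
Headway = 125.9 s

125.9


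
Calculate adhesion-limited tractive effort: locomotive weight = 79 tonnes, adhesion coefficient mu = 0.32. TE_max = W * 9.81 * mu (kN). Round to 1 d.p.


TE_max = W * g * mu
TE_max = 79 * 9.81 * 0.32
TE_max = 774.99 * 0.32
TE_max = 248.0 kN

248.0


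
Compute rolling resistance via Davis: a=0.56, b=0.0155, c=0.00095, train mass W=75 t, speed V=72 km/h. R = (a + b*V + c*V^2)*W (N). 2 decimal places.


b*V = 0.0155 * 72 = 1.116
c*V^2 = 0.00095 * 5184 = 4.9248
R_per_t = 0.56 + 1.116 + 4.9248 = 6.6008 N/t
R_total = 6.6008 * 75 = 495.06 N

495.06


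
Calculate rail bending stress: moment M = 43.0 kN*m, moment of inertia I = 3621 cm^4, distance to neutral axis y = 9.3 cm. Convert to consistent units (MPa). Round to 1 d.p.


Convert units:
M = 43.0 kN*m = 43000000 N*mm
y = 9.3 cm = 93 mm
I = 3621 cm^4 = 36210000 mm^4
sigma = 43000000 * 93 / 36210000
sigma = 110.4 MPa

110.4


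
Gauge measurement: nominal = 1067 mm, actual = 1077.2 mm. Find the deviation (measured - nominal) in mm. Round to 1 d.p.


Deviation = measured - nominal
Deviation = 1077.2 - 1067
Deviation = 10.2 mm

10.2


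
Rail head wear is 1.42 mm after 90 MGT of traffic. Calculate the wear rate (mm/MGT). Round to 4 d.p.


Wear rate = total wear / cumulative tonnage
Rate = 1.42 / 90
Rate = 0.0158 mm/MGT

0.0158


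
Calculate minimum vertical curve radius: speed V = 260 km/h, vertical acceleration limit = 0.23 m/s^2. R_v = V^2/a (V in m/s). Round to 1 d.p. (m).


Convert speed: V = 260 / 3.6 = 72.2222 m/s
V^2 = 5216.0494 m^2/s^2
R_v = 5216.0494 / 0.23
R_v = 22678.5 m

22678.5


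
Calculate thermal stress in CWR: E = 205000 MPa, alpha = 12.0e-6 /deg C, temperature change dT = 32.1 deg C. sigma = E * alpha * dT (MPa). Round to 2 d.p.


sigma = E * alpha * dT
sigma = 205000 * 12.0e-6 * 32.1
sigma = 2.46 * 32.1
sigma = 78.97 MPa

78.97


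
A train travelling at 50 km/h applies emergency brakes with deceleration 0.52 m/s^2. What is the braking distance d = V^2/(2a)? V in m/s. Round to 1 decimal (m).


Convert speed: V = 50 / 3.6 = 13.8889 m/s
V^2 = 192.9012
d = 192.9012 / (2 * 0.52)
d = 192.9012 / 1.04
d = 185.5 m

185.5


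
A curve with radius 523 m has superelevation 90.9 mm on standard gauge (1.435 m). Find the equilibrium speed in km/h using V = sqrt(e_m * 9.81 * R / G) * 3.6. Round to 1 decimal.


Convert cant: e = 90.9 mm = 0.0909 m
V_ms = sqrt(0.0909 * 9.81 * 523 / 1.435)
V_ms = sqrt(324.999489) = 18.0277 m/s
V = 18.0277 * 3.6 = 64.9 km/h

64.9


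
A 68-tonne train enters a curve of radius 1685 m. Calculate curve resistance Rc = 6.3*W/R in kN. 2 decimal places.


Rc = 6.3 * W / R
Rc = 6.3 * 68 / 1685
Rc = 428.4 / 1685
Rc = 0.25 kN

0.25


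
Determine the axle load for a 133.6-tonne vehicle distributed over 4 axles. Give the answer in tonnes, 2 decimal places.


Load per axle = total weight / number of axles
Load = 133.6 / 4
Load = 33.40 tonnes

33.40


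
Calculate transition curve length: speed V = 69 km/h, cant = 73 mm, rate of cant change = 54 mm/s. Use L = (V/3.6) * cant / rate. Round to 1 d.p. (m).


Convert speed: V = 69 / 3.6 = 19.1667 m/s
L = 19.1667 * 73 / 54
L = 1399.1667 / 54
L = 25.9 m

25.9


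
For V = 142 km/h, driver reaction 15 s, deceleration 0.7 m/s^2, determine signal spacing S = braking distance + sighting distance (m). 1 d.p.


V = 142 / 3.6 = 39.4444 m/s
Braking distance = 39.4444^2 / (2*0.7) = 1111.3316 m
Sighting distance = 39.4444 * 15 = 591.6667 m
S = 1111.3316 + 591.6667 = 1703.0 m

1703.0


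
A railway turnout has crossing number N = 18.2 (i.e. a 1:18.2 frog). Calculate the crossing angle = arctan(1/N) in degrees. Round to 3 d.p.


1/N = 1/18.2 = 0.054945
angle = arctan(0.054945) = 0.05489 rad
angle = 0.05489 * 180/pi = 3.145 degrees

3.145


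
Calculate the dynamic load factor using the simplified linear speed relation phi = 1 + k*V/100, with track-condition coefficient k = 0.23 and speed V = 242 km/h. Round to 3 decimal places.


phi = 1 + k * V / 100
phi = 1 + 0.23 * 242 / 100
phi = 1 + 0.5566
phi = 1.557

1.557


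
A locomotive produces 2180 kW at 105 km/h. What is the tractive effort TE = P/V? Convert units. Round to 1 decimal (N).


Convert: P = 2180 kW = 2180000 W
V = 105 / 3.6 = 29.1667 m/s
TE = 2180000 / 29.1667
TE = 74742.9 N

74742.9


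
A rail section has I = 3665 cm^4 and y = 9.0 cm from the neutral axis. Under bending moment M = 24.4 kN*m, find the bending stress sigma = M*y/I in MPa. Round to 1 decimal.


Convert units:
M = 24.4 kN*m = 24400000 N*mm
y = 9.0 cm = 90 mm
I = 3665 cm^4 = 36650000 mm^4
sigma = 24400000 * 90 / 36650000
sigma = 59.9 MPa

59.9


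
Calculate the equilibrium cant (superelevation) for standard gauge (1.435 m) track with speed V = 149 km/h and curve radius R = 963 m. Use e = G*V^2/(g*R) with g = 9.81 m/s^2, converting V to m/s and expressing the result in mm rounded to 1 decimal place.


Convert speed: V = 149 / 3.6 = 41.3889 m/s
Apply formula: e = 1.435 * 41.3889^2 / (9.81 * 963)
e = 1.435 * 1713.0401 / 9447.03
e = 0.26021 m = 260.2 mm

260.2


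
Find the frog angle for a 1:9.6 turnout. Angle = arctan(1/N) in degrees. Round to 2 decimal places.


1/N = 1/9.6 = 0.104167
angle = arctan(0.104167) = 0.103792 rad
angle = 0.103792 * 180/pi = 5.95 degrees

5.95


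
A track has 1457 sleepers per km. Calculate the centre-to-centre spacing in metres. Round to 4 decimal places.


Spacing = 1000 m / number of sleepers
Spacing = 1000 / 1457
Spacing = 0.6863 m

0.6863


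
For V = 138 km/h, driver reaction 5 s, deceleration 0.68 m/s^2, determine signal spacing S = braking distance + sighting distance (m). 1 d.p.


V = 138 / 3.6 = 38.3333 m/s
Braking distance = 38.3333^2 / (2*0.68) = 1080.4739 m
Sighting distance = 38.3333 * 5 = 191.6667 m
S = 1080.4739 + 191.6667 = 1272.1 m

1272.1


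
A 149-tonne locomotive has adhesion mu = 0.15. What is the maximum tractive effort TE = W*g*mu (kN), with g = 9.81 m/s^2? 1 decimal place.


TE_max = W * g * mu
TE_max = 149 * 9.81 * 0.15
TE_max = 1461.69 * 0.15
TE_max = 219.3 kN

219.3


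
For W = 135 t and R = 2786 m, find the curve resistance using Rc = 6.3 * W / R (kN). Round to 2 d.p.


Rc = 6.3 * W / R
Rc = 6.3 * 135 / 2786
Rc = 850.5 / 2786
Rc = 0.31 kN

0.31


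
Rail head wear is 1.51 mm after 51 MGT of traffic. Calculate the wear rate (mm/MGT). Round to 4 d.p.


Wear rate = total wear / cumulative tonnage
Rate = 1.51 / 51
Rate = 0.0296 mm/MGT

0.0296


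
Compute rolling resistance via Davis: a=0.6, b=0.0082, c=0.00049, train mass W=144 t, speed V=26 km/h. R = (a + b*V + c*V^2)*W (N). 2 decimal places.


b*V = 0.0082 * 26 = 0.2132
c*V^2 = 0.00049 * 676 = 0.33124
R_per_t = 0.6 + 0.2132 + 0.33124 = 1.14444 N/t
R_total = 1.14444 * 144 = 164.80 N

164.80


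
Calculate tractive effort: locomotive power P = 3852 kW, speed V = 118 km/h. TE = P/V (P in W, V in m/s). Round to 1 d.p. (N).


Convert: P = 3852 kW = 3852000 W
V = 118 / 3.6 = 32.7778 m/s
TE = 3852000 / 32.7778
TE = 117518.6 N

117518.6


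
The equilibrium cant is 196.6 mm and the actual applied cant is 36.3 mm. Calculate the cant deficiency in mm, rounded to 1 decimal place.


Cant deficiency = equilibrium cant - actual cant
CD = 196.6 - 36.3
CD = 160.3 mm

160.3


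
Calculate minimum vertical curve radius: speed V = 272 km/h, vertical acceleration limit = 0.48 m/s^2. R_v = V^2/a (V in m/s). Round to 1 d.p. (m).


Convert speed: V = 272 / 3.6 = 75.5556 m/s
V^2 = 5708.642 m^2/s^2
R_v = 5708.642 / 0.48
R_v = 11893.0 m

11893.0


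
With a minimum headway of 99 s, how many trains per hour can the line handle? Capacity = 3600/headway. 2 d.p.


Capacity = 3600 / headway
Capacity = 3600 / 99
Capacity = 36.36 trains/hour

36.36


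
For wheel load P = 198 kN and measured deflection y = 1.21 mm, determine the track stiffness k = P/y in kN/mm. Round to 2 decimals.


Track stiffness k = P / y
k = 198 / 1.21
k = 163.64 kN/mm

163.64


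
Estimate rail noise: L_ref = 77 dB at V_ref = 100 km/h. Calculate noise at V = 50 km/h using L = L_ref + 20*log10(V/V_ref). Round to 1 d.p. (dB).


V/V_ref = 50 / 100 = 0.5
log10(0.5) = -0.30103
20 * -0.30103 = -6.0206
L = 77 + -6.0206 = 71.0 dB

71.0


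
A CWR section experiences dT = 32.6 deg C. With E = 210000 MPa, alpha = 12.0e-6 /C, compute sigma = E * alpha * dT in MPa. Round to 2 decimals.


sigma = E * alpha * dT
sigma = 210000 * 12.0e-6 * 32.6
sigma = 2.52 * 32.6
sigma = 82.15 MPa

82.15


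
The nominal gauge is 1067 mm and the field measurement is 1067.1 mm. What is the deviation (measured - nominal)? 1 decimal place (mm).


Deviation = measured - nominal
Deviation = 1067.1 - 1067
Deviation = 0.1 mm

0.1


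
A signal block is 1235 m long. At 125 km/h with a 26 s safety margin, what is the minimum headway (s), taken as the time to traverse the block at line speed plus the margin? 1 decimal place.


V = 125 / 3.6 = 34.7222 m/s
Block traversal time = 1235 / 34.7222 = 35.568 s
Headway = 35.568 + 26
Headway = 61.6 s

61.6


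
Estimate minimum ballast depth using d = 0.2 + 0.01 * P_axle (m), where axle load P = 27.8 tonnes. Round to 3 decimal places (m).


d = 0.2 + 0.01 * 27.8
d = 0.2 + 0.278
d = 0.478 m

0.478


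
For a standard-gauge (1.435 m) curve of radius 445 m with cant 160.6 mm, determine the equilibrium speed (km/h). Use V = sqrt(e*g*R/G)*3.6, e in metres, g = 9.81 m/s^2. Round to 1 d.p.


Convert cant: e = 160.6 mm = 0.1606 m
V_ms = sqrt(0.1606 * 9.81 * 445 / 1.435)
V_ms = sqrt(488.565345) = 22.1035 m/s
V = 22.1035 * 3.6 = 79.6 km/h

79.6


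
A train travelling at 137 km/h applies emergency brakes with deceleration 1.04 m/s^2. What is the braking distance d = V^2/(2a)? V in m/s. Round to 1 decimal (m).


Convert speed: V = 137 / 3.6 = 38.0556 m/s
V^2 = 1448.2253
d = 1448.2253 / (2 * 1.04)
d = 1448.2253 / 2.08
d = 696.3 m

696.3


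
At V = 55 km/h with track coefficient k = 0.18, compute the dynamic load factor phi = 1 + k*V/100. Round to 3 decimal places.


phi = 1 + k * V / 100
phi = 1 + 0.18 * 55 / 100
phi = 1 + 0.099
phi = 1.099

1.099


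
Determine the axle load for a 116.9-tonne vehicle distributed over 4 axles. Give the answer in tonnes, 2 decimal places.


Load per axle = total weight / number of axles
Load = 116.9 / 4
Load = 29.23 tonnes

29.23


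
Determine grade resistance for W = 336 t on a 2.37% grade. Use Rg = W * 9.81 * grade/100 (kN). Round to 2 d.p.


Rg = W * 9.81 * grade / 100
Rg = 336 * 9.81 * 2.37 / 100
Rg = 3296.16 * 0.0237
Rg = 78.12 kN

78.12


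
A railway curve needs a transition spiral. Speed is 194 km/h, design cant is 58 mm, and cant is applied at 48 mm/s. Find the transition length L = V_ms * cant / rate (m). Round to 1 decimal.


Convert speed: V = 194 / 3.6 = 53.8889 m/s
L = 53.8889 * 58 / 48
L = 3125.5556 / 48
L = 65.1 m

65.1


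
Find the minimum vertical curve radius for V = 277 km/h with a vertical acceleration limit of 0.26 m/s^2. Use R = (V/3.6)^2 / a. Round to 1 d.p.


Convert speed: V = 277 / 3.6 = 76.9444 m/s
V^2 = 5920.4475 m^2/s^2
R_v = 5920.4475 / 0.26
R_v = 22771.0 m

22771.0


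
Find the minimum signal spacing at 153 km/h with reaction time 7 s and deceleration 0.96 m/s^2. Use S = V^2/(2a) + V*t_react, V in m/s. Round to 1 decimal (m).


V = 153 / 3.6 = 42.5 m/s
Braking distance = 42.5^2 / (2*0.96) = 940.7552 m
Sighting distance = 42.5 * 7 = 297.5 m
S = 940.7552 + 297.5 = 1238.3 m

1238.3


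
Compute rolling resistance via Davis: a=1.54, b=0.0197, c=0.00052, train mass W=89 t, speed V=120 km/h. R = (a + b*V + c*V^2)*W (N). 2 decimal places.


b*V = 0.0197 * 120 = 2.364
c*V^2 = 0.00052 * 14400 = 7.488
R_per_t = 1.54 + 2.364 + 7.488 = 11.392 N/t
R_total = 11.392 * 89 = 1013.89 N

1013.89


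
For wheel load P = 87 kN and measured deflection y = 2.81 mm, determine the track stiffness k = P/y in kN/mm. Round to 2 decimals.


Track stiffness k = P / y
k = 87 / 2.81
k = 30.96 kN/mm

30.96


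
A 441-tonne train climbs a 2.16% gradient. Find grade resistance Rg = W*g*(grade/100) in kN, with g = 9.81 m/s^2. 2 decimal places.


Rg = W * 9.81 * grade / 100
Rg = 441 * 9.81 * 2.16 / 100
Rg = 4326.21 * 0.0216
Rg = 93.45 kN

93.45


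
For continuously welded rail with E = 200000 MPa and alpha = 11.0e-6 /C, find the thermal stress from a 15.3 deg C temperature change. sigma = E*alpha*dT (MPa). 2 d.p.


sigma = E * alpha * dT
sigma = 200000 * 11.0e-6 * 15.3
sigma = 2.2 * 15.3
sigma = 33.66 MPa

33.66


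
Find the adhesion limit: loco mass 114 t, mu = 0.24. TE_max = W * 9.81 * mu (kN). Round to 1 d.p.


TE_max = W * g * mu
TE_max = 114 * 9.81 * 0.24
TE_max = 1118.34 * 0.24
TE_max = 268.4 kN

268.4


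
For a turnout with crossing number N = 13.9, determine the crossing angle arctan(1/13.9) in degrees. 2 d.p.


1/N = 1/13.9 = 0.071942
angle = arctan(0.071942) = 0.071819 rad
angle = 0.071819 * 180/pi = 4.11 degrees

4.11


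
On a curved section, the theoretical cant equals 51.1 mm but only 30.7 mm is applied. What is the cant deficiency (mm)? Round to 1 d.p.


Cant deficiency = equilibrium cant - actual cant
CD = 51.1 - 30.7
CD = 20.4 mm

20.4


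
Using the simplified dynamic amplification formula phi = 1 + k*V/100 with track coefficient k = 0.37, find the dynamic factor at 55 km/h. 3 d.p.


phi = 1 + k * V / 100
phi = 1 + 0.37 * 55 / 100
phi = 1 + 0.2035
phi = 1.204

1.204


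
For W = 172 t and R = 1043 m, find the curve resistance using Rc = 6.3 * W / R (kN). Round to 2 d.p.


Rc = 6.3 * W / R
Rc = 6.3 * 172 / 1043
Rc = 1083.6 / 1043
Rc = 1.04 kN

1.04


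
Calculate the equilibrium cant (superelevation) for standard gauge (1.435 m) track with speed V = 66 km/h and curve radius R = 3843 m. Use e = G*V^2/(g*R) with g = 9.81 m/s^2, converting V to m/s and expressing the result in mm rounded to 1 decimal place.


Convert speed: V = 66 / 3.6 = 18.3333 m/s
Apply formula: e = 1.435 * 18.3333^2 / (9.81 * 3843)
e = 1.435 * 336.1111 / 37699.83
e = 0.012794 m = 12.8 mm

12.8


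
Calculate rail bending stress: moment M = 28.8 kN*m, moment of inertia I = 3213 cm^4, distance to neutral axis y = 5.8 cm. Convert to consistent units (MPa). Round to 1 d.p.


Convert units:
M = 28.8 kN*m = 28800000 N*mm
y = 5.8 cm = 58 mm
I = 3213 cm^4 = 32130000 mm^4
sigma = 28800000 * 58 / 32130000
sigma = 52.0 MPa

52.0


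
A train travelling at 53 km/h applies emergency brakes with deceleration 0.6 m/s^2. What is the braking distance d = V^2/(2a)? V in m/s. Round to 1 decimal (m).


Convert speed: V = 53 / 3.6 = 14.7222 m/s
V^2 = 216.7438
d = 216.7438 / (2 * 0.6)
d = 216.7438 / 1.2
d = 180.6 m

180.6


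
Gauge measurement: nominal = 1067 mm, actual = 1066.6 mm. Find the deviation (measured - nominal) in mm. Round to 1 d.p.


Deviation = measured - nominal
Deviation = 1066.6 - 1067
Deviation = -0.4 mm

-0.4


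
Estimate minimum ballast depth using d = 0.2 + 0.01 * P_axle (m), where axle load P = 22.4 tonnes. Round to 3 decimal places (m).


d = 0.2 + 0.01 * 22.4
d = 0.2 + 0.224
d = 0.424 m

0.424


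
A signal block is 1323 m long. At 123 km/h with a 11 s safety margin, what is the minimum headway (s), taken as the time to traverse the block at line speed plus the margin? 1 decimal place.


V = 123 / 3.6 = 34.1667 m/s
Block traversal time = 1323 / 34.1667 = 38.722 s
Headway = 38.722 + 11
Headway = 49.7 s

49.7


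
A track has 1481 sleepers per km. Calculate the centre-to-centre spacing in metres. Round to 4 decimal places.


Spacing = 1000 m / number of sleepers
Spacing = 1000 / 1481
Spacing = 0.6752 m

0.6752


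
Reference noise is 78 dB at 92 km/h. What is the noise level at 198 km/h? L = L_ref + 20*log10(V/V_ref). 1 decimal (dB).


V/V_ref = 198 / 92 = 2.152174
log10(2.152174) = 0.332877
20 * 0.332877 = 6.6575
L = 78 + 6.6575 = 84.7 dB

84.7


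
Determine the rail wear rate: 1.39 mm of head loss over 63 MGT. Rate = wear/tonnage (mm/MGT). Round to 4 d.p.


Wear rate = total wear / cumulative tonnage
Rate = 1.39 / 63
Rate = 0.0221 mm/MGT

0.0221


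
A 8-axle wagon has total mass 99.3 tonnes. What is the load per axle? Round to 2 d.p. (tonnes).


Load per axle = total weight / number of axles
Load = 99.3 / 8
Load = 12.41 tonnes

12.41


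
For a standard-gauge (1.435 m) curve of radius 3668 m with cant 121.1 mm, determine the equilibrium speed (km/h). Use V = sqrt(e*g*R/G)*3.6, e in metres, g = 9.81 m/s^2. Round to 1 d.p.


Convert cant: e = 121.1 mm = 0.1211 m
V_ms = sqrt(0.1211 * 9.81 * 3668 / 1.435)
V_ms = sqrt(3036.620898) = 55.1055 m/s
V = 55.1055 * 3.6 = 198.4 km/h

198.4


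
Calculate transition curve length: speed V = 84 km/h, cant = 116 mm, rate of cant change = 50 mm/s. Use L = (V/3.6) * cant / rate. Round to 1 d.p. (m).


Convert speed: V = 84 / 3.6 = 23.3333 m/s
L = 23.3333 * 116 / 50
L = 2706.6667 / 50
L = 54.1 m

54.1


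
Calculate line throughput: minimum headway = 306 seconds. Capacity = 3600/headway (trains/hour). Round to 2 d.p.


Capacity = 3600 / headway
Capacity = 3600 / 306
Capacity = 11.76 trains/hour

11.76


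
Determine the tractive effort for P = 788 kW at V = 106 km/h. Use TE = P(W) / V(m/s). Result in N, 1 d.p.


Convert: P = 788 kW = 788000 W
V = 106 / 3.6 = 29.4444 m/s
TE = 788000 / 29.4444
TE = 26762.3 N

26762.3


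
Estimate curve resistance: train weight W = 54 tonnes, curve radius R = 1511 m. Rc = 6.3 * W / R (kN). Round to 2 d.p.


Rc = 6.3 * W / R
Rc = 6.3 * 54 / 1511
Rc = 340.2 / 1511
Rc = 0.23 kN

0.23


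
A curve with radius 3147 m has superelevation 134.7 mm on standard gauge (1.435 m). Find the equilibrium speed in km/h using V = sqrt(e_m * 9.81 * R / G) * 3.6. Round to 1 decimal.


Convert cant: e = 134.7 mm = 0.1347 m
V_ms = sqrt(0.1347 * 9.81 * 3147 / 1.435)
V_ms = sqrt(2897.886989) = 53.832 m/s
V = 53.832 * 3.6 = 193.8 km/h

193.8


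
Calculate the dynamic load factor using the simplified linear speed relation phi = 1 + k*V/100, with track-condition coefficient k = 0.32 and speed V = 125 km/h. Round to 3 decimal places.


phi = 1 + k * V / 100
phi = 1 + 0.32 * 125 / 100
phi = 1 + 0.4
phi = 1.400

1.400


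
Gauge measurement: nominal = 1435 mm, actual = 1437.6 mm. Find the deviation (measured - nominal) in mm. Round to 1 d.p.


Deviation = measured - nominal
Deviation = 1437.6 - 1435
Deviation = 2.6 mm

2.6


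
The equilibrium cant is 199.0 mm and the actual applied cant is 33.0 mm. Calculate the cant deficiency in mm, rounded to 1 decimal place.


Cant deficiency = equilibrium cant - actual cant
CD = 199.0 - 33.0
CD = 166.0 mm

166.0


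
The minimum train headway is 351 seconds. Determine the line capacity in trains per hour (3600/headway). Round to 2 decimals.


Capacity = 3600 / headway
Capacity = 3600 / 351
Capacity = 10.26 trains/hour

10.26


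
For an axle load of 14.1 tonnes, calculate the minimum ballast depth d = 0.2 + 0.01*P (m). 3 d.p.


d = 0.2 + 0.01 * 14.1
d = 0.2 + 0.141
d = 0.341 m

0.341


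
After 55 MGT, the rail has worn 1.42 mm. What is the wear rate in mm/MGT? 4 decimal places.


Wear rate = total wear / cumulative tonnage
Rate = 1.42 / 55
Rate = 0.0258 mm/MGT

0.0258


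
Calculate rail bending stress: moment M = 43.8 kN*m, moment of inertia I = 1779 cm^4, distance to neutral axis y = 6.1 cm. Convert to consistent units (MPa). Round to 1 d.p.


Convert units:
M = 43.8 kN*m = 43800000 N*mm
y = 6.1 cm = 61 mm
I = 1779 cm^4 = 17790000 mm^4
sigma = 43800000 * 61 / 17790000
sigma = 150.2 MPa

150.2


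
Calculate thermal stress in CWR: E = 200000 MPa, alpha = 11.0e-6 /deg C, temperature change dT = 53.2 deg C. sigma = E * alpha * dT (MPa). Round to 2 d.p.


sigma = E * alpha * dT
sigma = 200000 * 11.0e-6 * 53.2
sigma = 2.2 * 53.2
sigma = 117.04 MPa

117.04


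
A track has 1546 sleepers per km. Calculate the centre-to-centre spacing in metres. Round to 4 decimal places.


Spacing = 1000 m / number of sleepers
Spacing = 1000 / 1546
Spacing = 0.6468 m

0.6468


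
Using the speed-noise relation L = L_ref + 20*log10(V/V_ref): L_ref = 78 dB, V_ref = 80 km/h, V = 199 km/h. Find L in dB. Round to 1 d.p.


V/V_ref = 199 / 80 = 2.4875
log10(2.4875) = 0.395763
20 * 0.395763 = 7.9153
L = 78 + 7.9153 = 85.9 dB

85.9


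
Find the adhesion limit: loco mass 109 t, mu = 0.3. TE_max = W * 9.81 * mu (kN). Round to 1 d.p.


TE_max = W * g * mu
TE_max = 109 * 9.81 * 0.3
TE_max = 1069.29 * 0.3
TE_max = 320.8 kN

320.8


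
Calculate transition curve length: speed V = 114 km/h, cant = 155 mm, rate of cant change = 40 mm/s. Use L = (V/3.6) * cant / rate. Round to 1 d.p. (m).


Convert speed: V = 114 / 3.6 = 31.6667 m/s
L = 31.6667 * 155 / 40
L = 4908.3333 / 40
L = 122.7 m

122.7


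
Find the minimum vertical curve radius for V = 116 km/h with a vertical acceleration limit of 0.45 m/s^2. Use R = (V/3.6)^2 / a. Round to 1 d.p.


Convert speed: V = 116 / 3.6 = 32.2222 m/s
V^2 = 1038.2716 m^2/s^2
R_v = 1038.2716 / 0.45
R_v = 2307.3 m

2307.3


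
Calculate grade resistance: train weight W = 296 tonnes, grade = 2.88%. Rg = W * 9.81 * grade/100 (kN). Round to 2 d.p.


Rg = W * 9.81 * grade / 100
Rg = 296 * 9.81 * 2.88 / 100
Rg = 2903.76 * 0.0288
Rg = 83.63 kN

83.63


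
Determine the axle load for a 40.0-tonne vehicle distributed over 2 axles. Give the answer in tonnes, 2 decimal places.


Load per axle = total weight / number of axles
Load = 40.0 / 2
Load = 20.00 tonnes

20.00


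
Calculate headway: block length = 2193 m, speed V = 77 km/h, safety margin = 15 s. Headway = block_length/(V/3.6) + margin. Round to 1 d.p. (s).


V = 77 / 3.6 = 21.3889 m/s
Block traversal time = 2193 / 21.3889 = 102.5299 s
Headway = 102.5299 + 15
Headway = 117.5 s

117.5


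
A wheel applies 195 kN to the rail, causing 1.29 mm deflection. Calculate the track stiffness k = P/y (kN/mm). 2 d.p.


Track stiffness k = P / y
k = 195 / 1.29
k = 151.16 kN/mm

151.16


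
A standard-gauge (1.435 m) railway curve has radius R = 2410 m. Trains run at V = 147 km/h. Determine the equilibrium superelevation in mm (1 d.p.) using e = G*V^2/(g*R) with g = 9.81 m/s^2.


Convert speed: V = 147 / 3.6 = 40.8333 m/s
Apply formula: e = 1.435 * 40.8333^2 / (9.81 * 2410)
e = 1.435 * 1667.3611 / 23642.1
e = 0.101203 m = 101.2 mm

101.2


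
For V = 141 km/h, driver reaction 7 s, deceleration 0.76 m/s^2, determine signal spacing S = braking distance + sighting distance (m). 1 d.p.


V = 141 / 3.6 = 39.1667 m/s
Braking distance = 39.1667^2 / (2*0.76) = 1009.2288 m
Sighting distance = 39.1667 * 7 = 274.1667 m
S = 1009.2288 + 274.1667 = 1283.4 m

1283.4


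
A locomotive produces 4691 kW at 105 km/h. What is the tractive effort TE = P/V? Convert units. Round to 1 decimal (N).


Convert: P = 4691 kW = 4691000 W
V = 105 / 3.6 = 29.1667 m/s
TE = 4691000 / 29.1667
TE = 160834.3 N

160834.3


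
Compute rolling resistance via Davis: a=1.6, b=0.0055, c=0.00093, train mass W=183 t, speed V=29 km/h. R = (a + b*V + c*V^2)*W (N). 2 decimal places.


b*V = 0.0055 * 29 = 0.1595
c*V^2 = 0.00093 * 841 = 0.78213
R_per_t = 1.6 + 0.1595 + 0.78213 = 2.54163 N/t
R_total = 2.54163 * 183 = 465.12 N

465.12


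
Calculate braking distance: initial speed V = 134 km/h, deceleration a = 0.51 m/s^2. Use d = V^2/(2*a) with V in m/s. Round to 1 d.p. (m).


Convert speed: V = 134 / 3.6 = 37.2222 m/s
V^2 = 1385.4938
d = 1385.4938 / (2 * 0.51)
d = 1385.4938 / 1.02
d = 1358.3 m

1358.3


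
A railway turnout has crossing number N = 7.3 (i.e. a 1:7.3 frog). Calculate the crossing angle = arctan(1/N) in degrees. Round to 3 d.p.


1/N = 1/7.3 = 0.136986
angle = arctan(0.136986) = 0.136139 rad
angle = 0.136139 * 180/pi = 7.800 degrees

7.800


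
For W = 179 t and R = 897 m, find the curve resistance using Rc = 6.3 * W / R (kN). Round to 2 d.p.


Rc = 6.3 * W / R
Rc = 6.3 * 179 / 897
Rc = 1127.7 / 897
Rc = 1.26 kN

1.26


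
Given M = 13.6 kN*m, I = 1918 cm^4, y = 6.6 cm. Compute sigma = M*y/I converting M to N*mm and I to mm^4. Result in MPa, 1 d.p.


Convert units:
M = 13.6 kN*m = 13600000 N*mm
y = 6.6 cm = 66 mm
I = 1918 cm^4 = 19180000 mm^4
sigma = 13600000 * 66 / 19180000
sigma = 46.8 MPa

46.8


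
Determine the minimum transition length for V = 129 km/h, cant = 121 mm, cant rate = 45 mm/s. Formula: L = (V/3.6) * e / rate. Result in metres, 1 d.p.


Convert speed: V = 129 / 3.6 = 35.8333 m/s
L = 35.8333 * 121 / 45
L = 4335.8333 / 45
L = 96.4 m

96.4


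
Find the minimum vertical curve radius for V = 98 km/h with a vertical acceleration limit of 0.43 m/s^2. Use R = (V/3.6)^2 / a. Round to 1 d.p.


Convert speed: V = 98 / 3.6 = 27.2222 m/s
V^2 = 741.0494 m^2/s^2
R_v = 741.0494 / 0.43
R_v = 1723.4 m

1723.4
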